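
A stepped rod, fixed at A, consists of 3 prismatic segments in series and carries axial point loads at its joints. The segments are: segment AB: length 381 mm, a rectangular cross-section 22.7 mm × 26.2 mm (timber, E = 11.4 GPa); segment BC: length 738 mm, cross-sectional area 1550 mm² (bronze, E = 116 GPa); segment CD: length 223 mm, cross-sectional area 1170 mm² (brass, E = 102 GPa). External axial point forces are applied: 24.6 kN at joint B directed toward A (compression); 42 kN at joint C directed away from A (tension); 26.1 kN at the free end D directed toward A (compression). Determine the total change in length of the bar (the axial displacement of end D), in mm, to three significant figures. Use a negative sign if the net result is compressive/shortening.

-0.472 mm

Internal axial forces (sectioning from the free end, tension +): N_CD = -26.1 kN, N_BC = 15.9 kN, N_AB = -8.7 kN.
A_AB = 594.7 mm².
δ_AB = -8700·381/(594.7·11400) = -0.4889 mm
δ_BC = 15900·738/(1550·116000) = 0.06526 mm
δ_CD = -26100·223/(1170·102000) = -0.04877 mm
δ = Σδ_i = -0.4724 mm.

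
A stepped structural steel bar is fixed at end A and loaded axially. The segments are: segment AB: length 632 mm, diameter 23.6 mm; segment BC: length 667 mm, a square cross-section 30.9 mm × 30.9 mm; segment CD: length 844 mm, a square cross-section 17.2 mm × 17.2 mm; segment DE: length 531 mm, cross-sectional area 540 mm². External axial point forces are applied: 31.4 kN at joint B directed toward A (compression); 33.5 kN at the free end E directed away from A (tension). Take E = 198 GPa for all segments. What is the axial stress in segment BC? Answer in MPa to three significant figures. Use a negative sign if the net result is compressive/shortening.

35.1 MPa

Internal axial forces (sectioning from the free end, tension +): N_DE = 33.5 kN, N_CD = 33.5 kN, N_BC = 33.5 kN, N_AB = 2.1 kN.
A_BC = 954.8 mm².
σ_BC = N_BC/A_BC = 33500/954.8 = 35.09 MPa.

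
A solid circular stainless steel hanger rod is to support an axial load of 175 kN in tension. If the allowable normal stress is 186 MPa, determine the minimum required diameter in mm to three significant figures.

Required area A ≥ P/σ_allow = 175000/186 = 940.9 mm².
For a solid circular section, d ≥ √(4A/π) = 34.61 mm.

34.6 mm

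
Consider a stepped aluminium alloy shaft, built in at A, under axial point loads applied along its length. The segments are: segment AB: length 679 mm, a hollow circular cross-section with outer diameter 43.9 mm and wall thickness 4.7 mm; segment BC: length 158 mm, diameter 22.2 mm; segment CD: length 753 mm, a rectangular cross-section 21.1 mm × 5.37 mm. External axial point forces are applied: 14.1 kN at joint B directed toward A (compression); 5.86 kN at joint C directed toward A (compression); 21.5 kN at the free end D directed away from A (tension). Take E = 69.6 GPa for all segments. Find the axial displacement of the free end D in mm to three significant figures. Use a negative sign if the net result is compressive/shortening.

2.17 mm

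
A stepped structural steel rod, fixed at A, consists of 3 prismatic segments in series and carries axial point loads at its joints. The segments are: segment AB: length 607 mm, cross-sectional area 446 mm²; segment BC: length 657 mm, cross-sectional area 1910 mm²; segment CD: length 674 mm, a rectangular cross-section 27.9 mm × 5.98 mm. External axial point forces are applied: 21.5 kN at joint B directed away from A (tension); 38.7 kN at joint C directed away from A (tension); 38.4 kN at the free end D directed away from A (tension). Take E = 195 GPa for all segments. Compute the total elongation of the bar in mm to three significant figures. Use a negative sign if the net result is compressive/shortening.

Internal axial forces (sectioning from the free end, tension +): N_CD = 38.4 kN, N_BC = 77.1 kN, N_AB = 98.6 kN.
A_CD = 166.8 mm².
δ_AB = 98600·607/(446·195000) = 0.6882 mm
δ_BC = 77100·657/(1910·195000) = 0.136 mm
δ_CD = 38400·674/(166.8·195000) = 0.7955 mm
δ = Σδ_i = 1.62 mm.

1.62 mm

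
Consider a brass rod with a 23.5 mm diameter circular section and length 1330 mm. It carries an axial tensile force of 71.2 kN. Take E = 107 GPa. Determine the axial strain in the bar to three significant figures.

A = 433.7 mm².
σ = N/A = 164.2 MPa; ε = σ/E = 164.2/107000 = 1.534e-03.

0.00153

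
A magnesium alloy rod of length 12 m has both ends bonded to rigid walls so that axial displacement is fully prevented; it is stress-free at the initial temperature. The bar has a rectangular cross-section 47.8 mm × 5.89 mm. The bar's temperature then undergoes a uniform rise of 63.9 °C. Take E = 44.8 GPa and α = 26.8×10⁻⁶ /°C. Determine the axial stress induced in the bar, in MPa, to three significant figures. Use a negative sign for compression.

Free thermal expansion αLΔT = 26.8e-6 · 12000 · 63.9 = 20.55 mm.
The walls impose strain ε = −(20.55)/12000 = -1.7125e-03; σ = Eε = 44800 · -1.7125e-03 = -76.72 MPa.

-76.7 MPa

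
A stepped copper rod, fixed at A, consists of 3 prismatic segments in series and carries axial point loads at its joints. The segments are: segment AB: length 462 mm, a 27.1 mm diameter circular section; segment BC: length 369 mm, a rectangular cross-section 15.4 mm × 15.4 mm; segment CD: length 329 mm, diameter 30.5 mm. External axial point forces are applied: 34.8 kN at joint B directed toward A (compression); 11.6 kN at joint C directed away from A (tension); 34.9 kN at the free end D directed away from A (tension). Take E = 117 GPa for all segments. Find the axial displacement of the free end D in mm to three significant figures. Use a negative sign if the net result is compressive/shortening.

0.833 mm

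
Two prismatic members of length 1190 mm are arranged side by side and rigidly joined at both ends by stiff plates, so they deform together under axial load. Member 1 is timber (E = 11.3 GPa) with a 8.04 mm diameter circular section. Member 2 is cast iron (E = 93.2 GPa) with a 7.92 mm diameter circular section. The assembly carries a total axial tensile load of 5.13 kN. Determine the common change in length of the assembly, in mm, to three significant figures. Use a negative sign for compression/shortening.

1.18 mm

A_1 = 50.77 mm².
A_2 = 49.27 mm².
Equal strain + equilibrium ⇒ each member carries load in proportion to AE: A₁E₁ = 573700 N, A₂E₂ = 4592000 N, ΣAE = 5165000 N.
δ = PL/ΣAE = 5130·1190/5165000 = 1.182 mm.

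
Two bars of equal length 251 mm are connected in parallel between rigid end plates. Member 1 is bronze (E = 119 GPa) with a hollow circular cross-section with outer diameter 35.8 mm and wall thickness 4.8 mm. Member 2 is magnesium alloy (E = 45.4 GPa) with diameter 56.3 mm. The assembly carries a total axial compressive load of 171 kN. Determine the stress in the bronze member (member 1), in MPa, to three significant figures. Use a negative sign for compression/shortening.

A_1 = 467.5 mm².
A_2 = 2489 mm².
Equal strain + equilibrium ⇒ each member carries load in proportion to AE: A₁E₁ = 55630000 N, A₂E₂ = 113000000 N, ΣAE = 168700000 N.
σ₁ = P·E₁/ΣAE = -171000·119000/168700000 = -120.7 MPa.

-121 MPa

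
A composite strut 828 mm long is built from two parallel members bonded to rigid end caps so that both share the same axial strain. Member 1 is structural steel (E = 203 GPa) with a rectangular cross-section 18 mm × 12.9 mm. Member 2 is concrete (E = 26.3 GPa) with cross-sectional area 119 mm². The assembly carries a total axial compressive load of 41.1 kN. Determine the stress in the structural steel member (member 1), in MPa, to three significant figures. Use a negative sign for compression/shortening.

A_1 = 232.2 mm².
Equal strain + equilibrium ⇒ each member carries load in proportion to AE: A₁E₁ = 47140000 N, A₂E₂ = 3130000 N, ΣAE = 50270000 N.
σ₁ = P·E₁/ΣAE = -41100·203000/50270000 = -166 MPa.

-166 MPa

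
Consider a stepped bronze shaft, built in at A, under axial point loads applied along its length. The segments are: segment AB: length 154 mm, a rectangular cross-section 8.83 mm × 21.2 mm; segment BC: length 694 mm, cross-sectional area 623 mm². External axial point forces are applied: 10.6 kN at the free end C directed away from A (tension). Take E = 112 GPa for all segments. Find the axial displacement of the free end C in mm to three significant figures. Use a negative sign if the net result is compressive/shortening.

Internal axial forces (sectioning from the free end, tension +): N_BC = 10.6 kN, N_AB = 10.6 kN.
A_AB = 187.2 mm².
δ_AB = 10600·154/(187.2·112000) = 0.07786 mm
δ_BC = 10600·694/(623·112000) = 0.1054 mm
δ = Σδ_i = 0.1833 mm.

0.183 mm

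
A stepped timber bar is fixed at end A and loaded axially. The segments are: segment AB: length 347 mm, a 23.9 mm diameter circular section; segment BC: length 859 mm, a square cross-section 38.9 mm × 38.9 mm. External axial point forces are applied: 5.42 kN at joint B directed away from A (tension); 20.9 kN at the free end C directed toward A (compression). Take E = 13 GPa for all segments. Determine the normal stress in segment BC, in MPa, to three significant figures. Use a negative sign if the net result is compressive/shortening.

Internal axial forces (sectioning from the free end, tension +): N_BC = -20.9 kN, N_AB = -15.48 kN.
A_BC = 1513 mm².
σ_BC = N_BC/A_BC = -20900/1513 = -13.81 MPa.

-13.8 MPa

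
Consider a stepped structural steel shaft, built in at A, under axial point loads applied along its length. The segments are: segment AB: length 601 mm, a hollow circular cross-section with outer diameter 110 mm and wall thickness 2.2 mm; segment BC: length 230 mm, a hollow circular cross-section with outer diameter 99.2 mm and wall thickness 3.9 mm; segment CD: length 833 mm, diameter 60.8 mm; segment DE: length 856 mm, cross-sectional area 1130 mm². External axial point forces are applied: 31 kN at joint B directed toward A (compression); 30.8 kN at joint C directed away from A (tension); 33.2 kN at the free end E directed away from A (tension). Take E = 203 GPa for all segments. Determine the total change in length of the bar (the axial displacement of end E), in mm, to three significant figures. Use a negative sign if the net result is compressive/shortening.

0.364 mm

Internal axial forces (sectioning from the free end, tension +): N_DE = 33.2 kN, N_CD = 33.2 kN, N_BC = 64 kN, N_AB = 33 kN.
A_AB = 745.1 mm².
A_BC = 1168 mm².
A_CD = 2903 mm².
δ_AB = 33000·601/(745.1·203000) = 0.1311 mm
δ_BC = 64000·230/(1168·203000) = 0.0621 mm
δ_CD = 33200·833/(2903·203000) = 0.04692 mm
δ_DE = 33200·856/(1130·203000) = 0.1239 mm
δ = Σδ_i = 0.364 mm.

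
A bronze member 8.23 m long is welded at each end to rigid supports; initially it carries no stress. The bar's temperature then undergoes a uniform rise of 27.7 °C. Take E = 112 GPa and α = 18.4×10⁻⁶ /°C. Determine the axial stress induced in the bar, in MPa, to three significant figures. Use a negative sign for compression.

-57.1 MPa

Free thermal expansion αLΔT = 18.4e-6 · 8230 · 27.7 = 4.195 mm.
The walls impose strain ε = −(4.195)/8230 = -5.0968e-04; σ = Eε = 112000 · -5.0968e-04 = -57.08 MPa.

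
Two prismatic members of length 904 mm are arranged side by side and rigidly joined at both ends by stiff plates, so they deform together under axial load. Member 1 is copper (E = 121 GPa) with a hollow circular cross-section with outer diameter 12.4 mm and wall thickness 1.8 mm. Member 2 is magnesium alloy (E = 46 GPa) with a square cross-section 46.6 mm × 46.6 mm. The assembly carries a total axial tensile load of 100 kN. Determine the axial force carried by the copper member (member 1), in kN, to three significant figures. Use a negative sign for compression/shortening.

6.77 kN

A_1 = 59.94 mm².
A_2 = 2172 mm².
Equal strain + equilibrium ⇒ each member carries load in proportion to AE: A₁E₁ = 7253000 N, A₂E₂ = 99890000 N, ΣAE = 107100000 N.
F₁ = P·A₁E₁/ΣAE = 100000·7253000/107100000 = 6769 N.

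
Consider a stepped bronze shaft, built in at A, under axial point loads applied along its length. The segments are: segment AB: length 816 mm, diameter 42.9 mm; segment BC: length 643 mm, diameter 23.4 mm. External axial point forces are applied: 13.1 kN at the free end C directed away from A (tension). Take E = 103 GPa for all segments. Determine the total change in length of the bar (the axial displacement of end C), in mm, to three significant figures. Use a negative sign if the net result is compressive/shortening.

0.262 mm

Internal axial forces (sectioning from the free end, tension +): N_BC = 13.1 kN, N_AB = 13.1 kN.
A_AB = 1445 mm².
A_BC = 430.1 mm².
δ_AB = 13100·816/(1445·103000) = 0.0718 mm
δ_BC = 13100·643/(430.1·103000) = 0.1902 mm
δ = Σδ_i = 0.262 mm.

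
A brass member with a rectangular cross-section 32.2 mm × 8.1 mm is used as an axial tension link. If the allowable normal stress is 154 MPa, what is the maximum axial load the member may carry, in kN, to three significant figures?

A = 260.8 mm².
P_max = σ_allow · A = 154 · 260.8 = 40170 N = 40.17 kN.

40.2 kN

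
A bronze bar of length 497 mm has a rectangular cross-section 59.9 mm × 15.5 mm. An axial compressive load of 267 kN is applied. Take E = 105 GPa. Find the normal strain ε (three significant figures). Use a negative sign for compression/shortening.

-0.00274

A = 928.4 mm².
σ = N/A = -287.6 MPa; ε = σ/E = -287.6/105000 = -2.739e-03.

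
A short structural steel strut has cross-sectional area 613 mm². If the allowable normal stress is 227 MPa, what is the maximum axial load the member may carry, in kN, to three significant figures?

139 kN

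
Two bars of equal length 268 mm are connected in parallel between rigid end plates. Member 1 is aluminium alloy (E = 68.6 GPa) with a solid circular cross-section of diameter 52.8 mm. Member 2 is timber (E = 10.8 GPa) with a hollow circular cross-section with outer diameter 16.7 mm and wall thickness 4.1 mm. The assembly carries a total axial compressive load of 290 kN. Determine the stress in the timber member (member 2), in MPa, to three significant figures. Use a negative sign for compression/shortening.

A_1 = 2190 mm².
A_2 = 162.3 mm².
Equal strain + equilibrium ⇒ each member carries load in proportion to AE: A₁E₁ = 150200000 N, A₂E₂ = 1753000 N, ΣAE = 152000000 N.
σ₂ = P·E₂/ΣAE = -290000·10800/152000000 = -20.61 MPa.

-20.6 MPa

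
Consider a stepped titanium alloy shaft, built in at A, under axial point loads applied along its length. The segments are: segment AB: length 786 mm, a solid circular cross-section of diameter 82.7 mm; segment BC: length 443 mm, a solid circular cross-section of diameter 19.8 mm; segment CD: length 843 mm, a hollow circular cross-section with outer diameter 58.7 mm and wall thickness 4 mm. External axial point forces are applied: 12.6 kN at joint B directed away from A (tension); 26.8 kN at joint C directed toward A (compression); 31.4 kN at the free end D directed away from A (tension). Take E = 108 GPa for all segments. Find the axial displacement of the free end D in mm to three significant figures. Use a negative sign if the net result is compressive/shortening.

0.441 mm

Internal axial forces (sectioning from the free end, tension +): N_CD = 31.4 kN, N_BC = 4.6 kN, N_AB = 17.2 kN.
A_AB = 5372 mm².
A_BC = 307.9 mm².
A_CD = 687.4 mm².
δ_AB = 17200·786/(5372·108000) = 0.0233 mm
δ_BC = 4600·443/(307.9·108000) = 0.06128 mm
δ_CD = 31400·843/(687.4·108000) = 0.3566 mm
δ = Σδ_i = 0.4411 mm.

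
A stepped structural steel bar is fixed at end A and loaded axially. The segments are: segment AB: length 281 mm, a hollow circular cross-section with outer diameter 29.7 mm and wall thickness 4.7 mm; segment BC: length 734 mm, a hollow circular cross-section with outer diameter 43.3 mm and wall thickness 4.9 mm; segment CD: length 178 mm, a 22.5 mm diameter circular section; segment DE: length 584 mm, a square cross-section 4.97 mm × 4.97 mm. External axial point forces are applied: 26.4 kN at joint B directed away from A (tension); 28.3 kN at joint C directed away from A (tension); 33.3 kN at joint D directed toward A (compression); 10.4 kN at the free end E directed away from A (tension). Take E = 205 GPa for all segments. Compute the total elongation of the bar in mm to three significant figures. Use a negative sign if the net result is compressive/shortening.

1.30 mm

Internal axial forces (sectioning from the free end, tension +): N_DE = 10.4 kN, N_CD = -22.9 kN, N_BC = 5.4 kN, N_AB = 31.8 kN.
A_AB = 369.1 mm².
A_BC = 591.1 mm².
A_CD = 397.6 mm².
A_DE = 24.7 mm².
δ_AB = 31800·281/(369.1·205000) = 0.1181 mm
δ_BC = 5400·734/(591.1·205000) = 0.03271 mm
δ_CD = -22900·178/(397.6·205000) = -0.05001 mm
δ_DE = 10400·584/(24.7·205000) = 1.199 mm
δ = Σδ_i = 1.3 mm.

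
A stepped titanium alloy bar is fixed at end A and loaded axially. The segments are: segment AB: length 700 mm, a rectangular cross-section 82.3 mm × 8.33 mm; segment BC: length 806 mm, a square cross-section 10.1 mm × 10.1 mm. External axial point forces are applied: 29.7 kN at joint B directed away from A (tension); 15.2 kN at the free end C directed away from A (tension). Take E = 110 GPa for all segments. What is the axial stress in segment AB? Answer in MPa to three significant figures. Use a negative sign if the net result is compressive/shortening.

65.5 MPa

Internal axial forces (sectioning from the free end, tension +): N_BC = 15.2 kN, N_AB = 44.9 kN.
A_AB = 685.6 mm².
σ_AB = N_AB/A_AB = 44900/685.6 = 65.49 MPa.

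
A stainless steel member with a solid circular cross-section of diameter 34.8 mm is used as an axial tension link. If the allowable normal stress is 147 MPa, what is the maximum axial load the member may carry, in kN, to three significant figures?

A = 951.1 mm².
P_max = σ_allow · A = 147 · 951.1 = 139800 N = 139.8 kN.

140 kN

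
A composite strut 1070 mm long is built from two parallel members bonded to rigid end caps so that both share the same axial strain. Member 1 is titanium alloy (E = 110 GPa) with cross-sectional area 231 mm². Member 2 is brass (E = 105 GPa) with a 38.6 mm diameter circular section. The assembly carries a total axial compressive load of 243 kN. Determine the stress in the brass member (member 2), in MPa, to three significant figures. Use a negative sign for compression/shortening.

-172 MPa

A_2 = 1170 mm².
Equal strain + equilibrium ⇒ each member carries load in proportion to AE: A₁E₁ = 25410000 N, A₂E₂ = 122900000 N, ΣAE = 148300000 N.
σ₂ = P·E₂/ΣAE = -243000·105000/148300000 = -172.1 MPa.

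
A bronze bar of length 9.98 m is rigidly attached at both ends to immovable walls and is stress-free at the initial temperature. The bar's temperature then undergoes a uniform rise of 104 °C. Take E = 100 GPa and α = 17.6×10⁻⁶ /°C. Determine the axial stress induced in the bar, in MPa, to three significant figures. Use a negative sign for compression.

-183 MPa

Free thermal expansion αLΔT = 17.6e-6 · 9980 · 104 = 18.27 mm.
The walls impose strain ε = −(18.27)/9980 = -1.8304e-03; σ = Eε = 100000 · -1.8304e-03 = -183 MPa.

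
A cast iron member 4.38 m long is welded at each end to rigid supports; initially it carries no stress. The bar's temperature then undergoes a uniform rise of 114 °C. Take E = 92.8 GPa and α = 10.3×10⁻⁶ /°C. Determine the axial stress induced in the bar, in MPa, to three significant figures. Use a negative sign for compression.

-109 MPa

Free thermal expansion αLΔT = 10.3e-6 · 4380 · 114 = 5.143 mm.
The walls impose strain ε = −(5.143)/4380 = -1.1742e-03; σ = Eε = 92800 · -1.1742e-03 = -109 MPa.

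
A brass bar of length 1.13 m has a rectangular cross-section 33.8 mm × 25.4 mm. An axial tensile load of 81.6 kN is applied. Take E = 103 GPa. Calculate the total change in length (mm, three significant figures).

1.04 mm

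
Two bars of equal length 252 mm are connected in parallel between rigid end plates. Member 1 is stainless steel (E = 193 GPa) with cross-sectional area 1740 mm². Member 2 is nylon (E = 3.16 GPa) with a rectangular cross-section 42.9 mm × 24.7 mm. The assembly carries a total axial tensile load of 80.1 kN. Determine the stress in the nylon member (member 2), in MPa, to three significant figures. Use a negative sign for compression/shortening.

0.746 MPa

A_2 = 1060 mm².
Equal strain + equilibrium ⇒ each member carries load in proportion to AE: A₁E₁ = 335800000 N, A₂E₂ = 3348000 N, ΣAE = 339200000 N.
σ₂ = P·E₂/ΣAE = 80100·3160/339200000 = 0.7463 MPa.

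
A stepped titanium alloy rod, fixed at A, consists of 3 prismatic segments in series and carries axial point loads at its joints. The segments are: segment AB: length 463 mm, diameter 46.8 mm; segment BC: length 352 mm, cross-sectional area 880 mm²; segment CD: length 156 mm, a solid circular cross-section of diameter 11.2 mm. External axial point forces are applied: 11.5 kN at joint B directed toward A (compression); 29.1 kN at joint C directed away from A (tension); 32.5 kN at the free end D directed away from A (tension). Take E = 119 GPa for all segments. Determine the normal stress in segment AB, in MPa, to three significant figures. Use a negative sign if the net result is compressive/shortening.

29.1 MPa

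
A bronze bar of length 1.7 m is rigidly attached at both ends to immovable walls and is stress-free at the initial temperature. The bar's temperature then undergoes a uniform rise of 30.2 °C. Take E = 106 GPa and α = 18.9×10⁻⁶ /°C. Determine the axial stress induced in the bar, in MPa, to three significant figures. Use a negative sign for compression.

-60.5 MPa

Free thermal expansion αLΔT = 18.9e-6 · 1700 · 30.2 = 0.9703 mm.
The walls impose strain ε = −(0.9703)/1700 = -5.7078e-04; σ = Eε = 106000 · -5.7078e-04 = -60.5 MPa.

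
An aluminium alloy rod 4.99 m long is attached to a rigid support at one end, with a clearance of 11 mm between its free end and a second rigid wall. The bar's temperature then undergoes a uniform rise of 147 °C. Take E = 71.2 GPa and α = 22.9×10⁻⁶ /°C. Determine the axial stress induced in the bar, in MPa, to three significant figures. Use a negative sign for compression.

-82.7 MPa

Free thermal expansion αLΔT = 22.9e-6 · 4990 · 147 = 16.8 mm.
The walls engage after the gap closes; constrained expansion = 16.8 − 11 = 5.798 mm.
The walls impose strain ε = −(5.798)/4990 = -1.1619e-03; σ = Eε = 71200 · -1.1619e-03 = -82.73 MPa.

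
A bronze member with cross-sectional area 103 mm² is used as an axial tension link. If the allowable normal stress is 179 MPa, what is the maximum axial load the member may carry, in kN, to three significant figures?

P_max = σ_allow · A = 179 · 103 = 18440 N = 18.44 kN.

18.4 kN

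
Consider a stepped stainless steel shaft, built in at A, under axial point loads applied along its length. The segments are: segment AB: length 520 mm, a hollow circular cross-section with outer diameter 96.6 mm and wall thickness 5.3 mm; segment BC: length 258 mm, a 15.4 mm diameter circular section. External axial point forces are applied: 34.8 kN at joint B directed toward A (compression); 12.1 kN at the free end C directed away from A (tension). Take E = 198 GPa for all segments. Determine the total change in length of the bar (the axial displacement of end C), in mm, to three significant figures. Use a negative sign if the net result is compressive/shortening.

0.0454 mm

Internal axial forces (sectioning from the free end, tension +): N_BC = 12.1 kN, N_AB = -22.7 kN.
A_AB = 1520 mm².
A_BC = 186.3 mm².
δ_AB = -22700·520/(1520·198000) = -0.03922 mm
δ_BC = 12100·258/(186.3·198000) = 0.08465 mm
δ = Σδ_i = 0.04543 mm.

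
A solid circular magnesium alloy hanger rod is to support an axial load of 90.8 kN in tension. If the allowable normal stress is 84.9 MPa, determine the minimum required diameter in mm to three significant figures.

Required area A ≥ P/σ_allow = 90800/84.9 = 1069 mm².
For a solid circular section, d ≥ √(4A/π) = 36.9 mm.

36.9 mm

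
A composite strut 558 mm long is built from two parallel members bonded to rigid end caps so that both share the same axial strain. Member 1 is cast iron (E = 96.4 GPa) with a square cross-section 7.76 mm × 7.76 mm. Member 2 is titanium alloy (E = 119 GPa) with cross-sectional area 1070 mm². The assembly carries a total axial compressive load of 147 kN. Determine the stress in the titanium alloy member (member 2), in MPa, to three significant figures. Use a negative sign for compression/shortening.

-131 MPa

A_1 = 60.22 mm².
Equal strain + equilibrium ⇒ each member carries load in proportion to AE: A₁E₁ = 5805000 N, A₂E₂ = 127300000 N, ΣAE = 133100000 N.
σ₂ = P·E₂/ΣAE = -147000·119000/133100000 = -131.4 MPa.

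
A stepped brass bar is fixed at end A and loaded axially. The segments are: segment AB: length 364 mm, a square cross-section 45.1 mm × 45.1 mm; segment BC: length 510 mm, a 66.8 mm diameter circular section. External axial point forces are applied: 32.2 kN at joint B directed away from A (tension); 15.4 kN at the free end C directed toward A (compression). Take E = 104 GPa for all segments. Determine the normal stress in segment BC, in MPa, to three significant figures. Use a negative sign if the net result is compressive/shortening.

Internal axial forces (sectioning from the free end, tension +): N_BC = -15.4 kN, N_AB = 16.8 kN.
A_BC = 3505 mm².
σ_BC = N_BC/A_BC = -15400/3505 = -4.394 MPa.

-4.39 MPa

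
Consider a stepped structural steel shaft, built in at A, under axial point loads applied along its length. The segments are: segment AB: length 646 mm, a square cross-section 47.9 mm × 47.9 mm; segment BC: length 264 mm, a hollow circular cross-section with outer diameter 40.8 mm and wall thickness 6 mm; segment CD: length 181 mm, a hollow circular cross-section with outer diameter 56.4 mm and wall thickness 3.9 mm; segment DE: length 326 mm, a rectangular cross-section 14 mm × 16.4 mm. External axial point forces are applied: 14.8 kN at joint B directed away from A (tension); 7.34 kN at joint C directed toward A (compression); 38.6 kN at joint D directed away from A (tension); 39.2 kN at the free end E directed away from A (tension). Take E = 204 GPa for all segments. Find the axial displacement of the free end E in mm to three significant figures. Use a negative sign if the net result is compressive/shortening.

0.637 mm

Internal axial forces (sectioning from the free end, tension +): N_DE = 39.2 kN, N_CD = 77.8 kN, N_BC = 70.46 kN, N_AB = 85.26 kN.
A_AB = 2294 mm².
A_BC = 656 mm².
A_CD = 643.2 mm².
A_DE = 229.6 mm².
δ_AB = 85260·646/(2294·204000) = 0.1177 mm
δ_BC = 70460·264/(656·204000) = 0.139 mm
δ_CD = 77800·181/(643.2·204000) = 0.1073 mm
δ_DE = 39200·326/(229.6·204000) = 0.2728 mm
δ = Σδ_i = 0.6368 mm.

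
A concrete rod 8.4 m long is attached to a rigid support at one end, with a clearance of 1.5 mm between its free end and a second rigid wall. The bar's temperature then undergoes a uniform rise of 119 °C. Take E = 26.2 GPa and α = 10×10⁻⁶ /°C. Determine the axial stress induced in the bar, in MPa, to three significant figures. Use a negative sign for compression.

Free thermal expansion αLΔT = 10e-6 · 8400 · 119 = 9.996 mm.
The walls engage after the gap closes; constrained expansion = 9.996 − 1.5 = 8.496 mm.
The walls impose strain ε = −(8.496)/8400 = -1.0114e-03; σ = Eε = 26200 · -1.0114e-03 = -26.5 MPa.

-26.5 MPa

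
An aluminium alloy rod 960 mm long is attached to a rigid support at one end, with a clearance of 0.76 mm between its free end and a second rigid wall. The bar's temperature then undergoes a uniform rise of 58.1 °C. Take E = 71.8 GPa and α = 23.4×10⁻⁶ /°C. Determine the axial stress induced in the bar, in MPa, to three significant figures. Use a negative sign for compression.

-40.8 MPa

Free thermal expansion αLΔT = 23.4e-6 · 960 · 58.1 = 1.305 mm.
The walls engage after the gap closes; constrained expansion = 1.305 − 0.76 = 0.5452 mm.
The walls impose strain ε = −(0.5452)/960 = -5.6787e-04; σ = Eε = 71800 · -5.6787e-04 = -40.77 MPa.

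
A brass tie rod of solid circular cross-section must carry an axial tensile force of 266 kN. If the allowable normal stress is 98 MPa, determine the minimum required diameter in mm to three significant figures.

Required area A ≥ P/σ_allow = 266000/98 = 2714 mm².
For a solid circular section, d ≥ √(4A/π) = 58.79 mm.

58.8 mm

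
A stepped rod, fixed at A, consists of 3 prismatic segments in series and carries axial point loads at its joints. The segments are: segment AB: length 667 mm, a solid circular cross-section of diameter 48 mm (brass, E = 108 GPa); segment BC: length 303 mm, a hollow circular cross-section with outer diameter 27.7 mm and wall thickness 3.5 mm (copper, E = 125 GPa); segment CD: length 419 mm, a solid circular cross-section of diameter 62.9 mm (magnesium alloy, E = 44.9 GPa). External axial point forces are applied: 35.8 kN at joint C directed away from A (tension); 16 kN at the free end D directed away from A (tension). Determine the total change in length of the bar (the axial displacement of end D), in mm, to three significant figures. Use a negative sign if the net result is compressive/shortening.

0.697 mm

Internal axial forces (sectioning from the free end, tension +): N_CD = 16 kN, N_BC = 51.8 kN, N_AB = 51.8 kN.
A_AB = 1810 mm².
A_BC = 266.1 mm².
A_CD = 3107 mm².
δ_AB = 51800·667/(1810·108000) = 0.1768 mm
δ_BC = 51800·303/(266.1·125000) = 0.4719 mm
δ_CD = 16000·419/(3107·44900) = 0.04805 mm
δ = Σδ_i = 0.6967 mm.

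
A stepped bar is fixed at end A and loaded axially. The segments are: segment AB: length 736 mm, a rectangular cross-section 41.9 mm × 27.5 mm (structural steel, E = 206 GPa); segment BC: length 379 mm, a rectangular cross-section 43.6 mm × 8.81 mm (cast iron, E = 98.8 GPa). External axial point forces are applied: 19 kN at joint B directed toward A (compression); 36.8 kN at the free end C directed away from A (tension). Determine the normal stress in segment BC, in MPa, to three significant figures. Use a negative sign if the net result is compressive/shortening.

95.8 MPa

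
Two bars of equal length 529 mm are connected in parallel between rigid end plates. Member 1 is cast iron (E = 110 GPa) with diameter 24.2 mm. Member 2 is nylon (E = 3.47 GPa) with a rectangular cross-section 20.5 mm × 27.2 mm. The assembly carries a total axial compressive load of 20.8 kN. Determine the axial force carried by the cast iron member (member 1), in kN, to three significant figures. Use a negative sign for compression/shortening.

A_1 = 460 mm².
A_2 = 557.6 mm².
Equal strain + equilibrium ⇒ each member carries load in proportion to AE: A₁E₁ = 50600000 N, A₂E₂ = 1935000 N, ΣAE = 52530000 N.
F₁ = P·A₁E₁/ΣAE = -20800·50600000/52530000 = -20030 N.

-20.0 kN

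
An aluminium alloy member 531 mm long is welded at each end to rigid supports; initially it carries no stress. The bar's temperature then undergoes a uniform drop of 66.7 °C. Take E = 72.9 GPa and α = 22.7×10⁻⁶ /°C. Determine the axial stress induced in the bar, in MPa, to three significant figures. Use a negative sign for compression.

110 MPa

Free thermal expansion αLΔT = 22.7e-6 · 531 · -66.7 = -0.804 mm.
The walls impose strain ε = −(-0.804)/531 = 1.5141e-03; σ = Eε = 72900 · 1.5141e-03 = 110.4 MPa.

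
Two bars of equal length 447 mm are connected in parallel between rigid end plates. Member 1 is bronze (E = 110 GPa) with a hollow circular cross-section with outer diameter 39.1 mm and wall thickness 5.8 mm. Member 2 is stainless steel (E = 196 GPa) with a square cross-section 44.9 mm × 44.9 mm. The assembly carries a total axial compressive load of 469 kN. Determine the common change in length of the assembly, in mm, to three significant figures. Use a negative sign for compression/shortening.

-0.454 mm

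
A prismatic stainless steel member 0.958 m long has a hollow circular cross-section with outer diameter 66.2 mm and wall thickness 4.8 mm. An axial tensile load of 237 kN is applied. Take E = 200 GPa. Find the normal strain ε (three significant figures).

0.00128

A = 925.9 mm².
σ = N/A = 256 MPa; ε = σ/E = 256/200000 = 1.280e-03.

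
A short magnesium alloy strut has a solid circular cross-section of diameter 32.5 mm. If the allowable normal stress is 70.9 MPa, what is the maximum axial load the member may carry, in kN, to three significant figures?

58.8 kN

A = 829.6 mm².
P_max = σ_allow · A = 70.9 · 829.6 = 58820 N = 58.82 kN.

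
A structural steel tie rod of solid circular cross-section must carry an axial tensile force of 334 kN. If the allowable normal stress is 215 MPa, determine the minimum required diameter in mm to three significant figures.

Required area A ≥ P/σ_allow = 334000/215 = 1553 mm².
For a solid circular section, d ≥ √(4A/π) = 44.47 mm.

44.5 mm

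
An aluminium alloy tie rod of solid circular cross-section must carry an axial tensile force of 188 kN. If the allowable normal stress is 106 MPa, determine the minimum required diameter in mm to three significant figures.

47.5 mm

Required area A ≥ P/σ_allow = 188000/106 = 1774 mm².
For a solid circular section, d ≥ √(4A/π) = 47.52 mm.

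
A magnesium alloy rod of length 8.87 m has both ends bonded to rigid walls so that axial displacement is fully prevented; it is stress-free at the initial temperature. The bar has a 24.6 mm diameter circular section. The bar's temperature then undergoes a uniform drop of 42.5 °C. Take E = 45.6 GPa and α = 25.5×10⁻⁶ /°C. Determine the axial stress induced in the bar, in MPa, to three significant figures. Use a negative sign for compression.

49.4 MPa

Free thermal expansion αLΔT = 25.5e-6 · 8870 · -42.5 = -9.613 mm.
The walls impose strain ε = −(-9.613)/8870 = 1.0838e-03; σ = Eε = 45600 · 1.0838e-03 = 49.42 MPa.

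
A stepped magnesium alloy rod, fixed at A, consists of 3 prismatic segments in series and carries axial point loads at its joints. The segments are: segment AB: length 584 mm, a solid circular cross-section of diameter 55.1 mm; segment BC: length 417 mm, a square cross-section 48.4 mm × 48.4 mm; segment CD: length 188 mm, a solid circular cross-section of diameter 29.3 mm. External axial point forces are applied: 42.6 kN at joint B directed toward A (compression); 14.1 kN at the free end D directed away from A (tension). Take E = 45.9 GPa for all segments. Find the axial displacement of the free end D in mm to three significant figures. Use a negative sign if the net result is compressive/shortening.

Internal axial forces (sectioning from the free end, tension +): N_CD = 14.1 kN, N_BC = 14.1 kN, N_AB = -28.5 kN.
A_AB = 2384 mm².
A_BC = 2343 mm².
A_CD = 674.3 mm².
δ_AB = -28500·584/(2384·45900) = -0.1521 mm
δ_BC = 14100·417/(2343·45900) = 0.05468 mm
δ_CD = 14100·188/(674.3·45900) = 0.08565 mm
δ = Σδ_i = -0.01174 mm.

-0.0117 mm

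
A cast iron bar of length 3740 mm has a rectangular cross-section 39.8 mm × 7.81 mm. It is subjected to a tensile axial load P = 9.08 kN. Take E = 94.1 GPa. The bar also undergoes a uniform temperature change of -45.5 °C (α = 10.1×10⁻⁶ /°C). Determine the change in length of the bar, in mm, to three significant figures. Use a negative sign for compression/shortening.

A = 310.8 mm².
δ_mech = NL/(AE) = 9080·3740/(310.8·94100) = 1.161 mm.
δ_thermal = αLΔT = 10.1e-6·3740·-45.5 = -1.719 mm.
δ = δ_mech + δ_thermal = -0.5577 mm.

-0.558 mm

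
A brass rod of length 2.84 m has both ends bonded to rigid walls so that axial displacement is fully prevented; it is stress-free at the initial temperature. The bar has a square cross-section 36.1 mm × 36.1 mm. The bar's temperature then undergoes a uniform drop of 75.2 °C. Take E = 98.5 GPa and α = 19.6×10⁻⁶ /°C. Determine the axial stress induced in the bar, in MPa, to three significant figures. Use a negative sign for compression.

145 MPa

Free thermal expansion αLΔT = 19.6e-6 · 2840 · -75.2 = -4.186 mm.
The walls impose strain ε = −(-4.186)/2840 = 1.4739e-03; σ = Eε = 98500 · 1.4739e-03 = 145.2 MPa.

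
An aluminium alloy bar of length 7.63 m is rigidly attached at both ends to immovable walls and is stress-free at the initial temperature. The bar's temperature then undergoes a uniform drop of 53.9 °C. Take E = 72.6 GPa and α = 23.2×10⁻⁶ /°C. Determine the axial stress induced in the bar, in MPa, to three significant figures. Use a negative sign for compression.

Free thermal expansion αLΔT = 23.2e-6 · 7630 · -53.9 = -9.541 mm.
The walls impose strain ε = −(-9.541)/7630 = 1.2505e-03; σ = Eε = 72600 · 1.2505e-03 = 90.78 MPa.

90.8 MPa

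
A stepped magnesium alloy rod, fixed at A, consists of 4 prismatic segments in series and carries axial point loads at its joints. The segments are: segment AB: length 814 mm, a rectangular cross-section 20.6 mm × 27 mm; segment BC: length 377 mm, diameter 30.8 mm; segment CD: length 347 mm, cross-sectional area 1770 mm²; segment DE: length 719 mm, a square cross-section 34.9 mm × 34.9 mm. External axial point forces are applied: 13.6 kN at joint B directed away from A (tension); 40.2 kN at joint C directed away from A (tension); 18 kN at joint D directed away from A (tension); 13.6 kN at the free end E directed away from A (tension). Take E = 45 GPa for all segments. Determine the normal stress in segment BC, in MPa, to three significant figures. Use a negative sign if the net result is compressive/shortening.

Internal axial forces (sectioning from the free end, tension +): N_DE = 13.6 kN, N_CD = 31.6 kN, N_BC = 71.8 kN, N_AB = 85.4 kN.
A_BC = 745.1 mm².
σ_BC = N_BC/A_BC = 71800/745.1 = 96.37 MPa.

96.4 MPa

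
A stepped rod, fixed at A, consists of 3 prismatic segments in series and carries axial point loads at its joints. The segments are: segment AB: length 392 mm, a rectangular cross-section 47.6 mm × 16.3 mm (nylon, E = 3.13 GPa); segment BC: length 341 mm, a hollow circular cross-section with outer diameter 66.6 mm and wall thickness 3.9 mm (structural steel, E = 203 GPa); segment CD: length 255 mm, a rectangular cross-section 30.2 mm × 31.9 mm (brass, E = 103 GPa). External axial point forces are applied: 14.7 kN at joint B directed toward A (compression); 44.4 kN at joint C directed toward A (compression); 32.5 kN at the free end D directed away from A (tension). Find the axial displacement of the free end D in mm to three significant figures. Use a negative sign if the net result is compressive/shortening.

Internal axial forces (sectioning from the free end, tension +): N_CD = 32.5 kN, N_BC = -11.9 kN, N_AB = -26.6 kN.
A_AB = 775.9 mm².
A_BC = 768.2 mm².
A_CD = 963.4 mm².
δ_AB = -26600·392/(775.9·3130) = -4.294 mm
δ_BC = -11900·341/(768.2·203000) = -0.02602 mm
δ_CD = 32500·255/(963.4·103000) = 0.08352 mm
δ = Σδ_i = -4.236 mm.

-4.24 mm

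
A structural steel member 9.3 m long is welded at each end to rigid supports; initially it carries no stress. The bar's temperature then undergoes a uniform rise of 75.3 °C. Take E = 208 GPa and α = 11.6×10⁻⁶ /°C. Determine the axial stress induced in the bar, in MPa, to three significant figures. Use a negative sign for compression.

-182 MPa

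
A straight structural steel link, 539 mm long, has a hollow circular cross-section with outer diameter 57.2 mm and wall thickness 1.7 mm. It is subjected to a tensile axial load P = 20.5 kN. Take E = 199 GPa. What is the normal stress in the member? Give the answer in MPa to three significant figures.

A = 296.4 mm².
σ = N/A = 20500/296.4 = 69.16 MPa.

69.2 MPa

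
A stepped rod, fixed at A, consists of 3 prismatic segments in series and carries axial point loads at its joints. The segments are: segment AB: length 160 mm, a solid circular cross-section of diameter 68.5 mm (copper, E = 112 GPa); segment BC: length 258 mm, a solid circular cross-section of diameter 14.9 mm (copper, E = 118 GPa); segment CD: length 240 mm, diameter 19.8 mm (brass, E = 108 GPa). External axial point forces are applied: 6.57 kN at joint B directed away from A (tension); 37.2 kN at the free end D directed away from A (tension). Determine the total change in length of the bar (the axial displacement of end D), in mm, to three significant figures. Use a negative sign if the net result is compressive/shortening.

0.752 mm

Internal axial forces (sectioning from the free end, tension +): N_CD = 37.2 kN, N_BC = 37.2 kN, N_AB = 43.77 kN.
A_AB = 3685 mm².
A_BC = 174.4 mm².
A_CD = 307.9 mm².
δ_AB = 43770·160/(3685·112000) = 0.01697 mm
δ_BC = 37200·258/(174.4·118000) = 0.4665 mm
δ_CD = 37200·240/(307.9·108000) = 0.2685 mm
δ = Σδ_i = 0.7519 mm.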